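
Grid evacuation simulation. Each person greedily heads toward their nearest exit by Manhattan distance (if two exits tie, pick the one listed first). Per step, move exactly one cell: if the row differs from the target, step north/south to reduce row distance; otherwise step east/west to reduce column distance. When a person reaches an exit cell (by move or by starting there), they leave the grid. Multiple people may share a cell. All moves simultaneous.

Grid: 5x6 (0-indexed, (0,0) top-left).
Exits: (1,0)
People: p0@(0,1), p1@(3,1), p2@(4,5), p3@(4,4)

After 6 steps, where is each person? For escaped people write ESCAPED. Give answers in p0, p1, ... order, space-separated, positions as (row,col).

Step 1: p0:(0,1)->(1,1) | p1:(3,1)->(2,1) | p2:(4,5)->(3,5) | p3:(4,4)->(3,4)
Step 2: p0:(1,1)->(1,0)->EXIT | p1:(2,1)->(1,1) | p2:(3,5)->(2,5) | p3:(3,4)->(2,4)
Step 3: p0:escaped | p1:(1,1)->(1,0)->EXIT | p2:(2,5)->(1,5) | p3:(2,4)->(1,4)
Step 4: p0:escaped | p1:escaped | p2:(1,5)->(1,4) | p3:(1,4)->(1,3)
Step 5: p0:escaped | p1:escaped | p2:(1,4)->(1,3) | p3:(1,3)->(1,2)
Step 6: p0:escaped | p1:escaped | p2:(1,3)->(1,2) | p3:(1,2)->(1,1)

ESCAPED ESCAPED (1,2) (1,1)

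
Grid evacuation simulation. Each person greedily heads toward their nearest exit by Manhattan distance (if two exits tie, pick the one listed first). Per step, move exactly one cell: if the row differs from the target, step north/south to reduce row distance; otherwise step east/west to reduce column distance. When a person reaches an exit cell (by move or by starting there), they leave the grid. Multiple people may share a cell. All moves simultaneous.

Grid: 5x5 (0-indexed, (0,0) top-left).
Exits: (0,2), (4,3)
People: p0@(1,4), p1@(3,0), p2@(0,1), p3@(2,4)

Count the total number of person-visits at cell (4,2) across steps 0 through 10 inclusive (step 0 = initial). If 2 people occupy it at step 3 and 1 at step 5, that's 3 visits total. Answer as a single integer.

Step 0: p0@(1,4) p1@(3,0) p2@(0,1) p3@(2,4) -> at (4,2): 0 [-], cum=0
Step 1: p0@(0,4) p1@(4,0) p2@ESC p3@(3,4) -> at (4,2): 0 [-], cum=0
Step 2: p0@(0,3) p1@(4,1) p2@ESC p3@(4,4) -> at (4,2): 0 [-], cum=0
Step 3: p0@ESC p1@(4,2) p2@ESC p3@ESC -> at (4,2): 1 [p1], cum=1
Step 4: p0@ESC p1@ESC p2@ESC p3@ESC -> at (4,2): 0 [-], cum=1
Total visits = 1

Answer: 1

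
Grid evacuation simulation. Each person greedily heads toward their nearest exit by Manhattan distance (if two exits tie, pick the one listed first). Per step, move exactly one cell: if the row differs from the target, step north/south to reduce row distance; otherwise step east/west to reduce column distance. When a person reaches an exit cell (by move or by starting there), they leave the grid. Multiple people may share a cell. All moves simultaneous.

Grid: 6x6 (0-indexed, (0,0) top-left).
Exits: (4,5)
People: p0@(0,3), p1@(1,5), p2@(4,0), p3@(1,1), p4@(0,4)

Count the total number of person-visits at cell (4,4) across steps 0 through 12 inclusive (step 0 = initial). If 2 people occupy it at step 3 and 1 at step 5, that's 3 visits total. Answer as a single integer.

Step 0: p0@(0,3) p1@(1,5) p2@(4,0) p3@(1,1) p4@(0,4) -> at (4,4): 0 [-], cum=0
Step 1: p0@(1,3) p1@(2,5) p2@(4,1) p3@(2,1) p4@(1,4) -> at (4,4): 0 [-], cum=0
Step 2: p0@(2,3) p1@(3,5) p2@(4,2) p3@(3,1) p4@(2,4) -> at (4,4): 0 [-], cum=0
Step 3: p0@(3,3) p1@ESC p2@(4,3) p3@(4,1) p4@(3,4) -> at (4,4): 0 [-], cum=0
Step 4: p0@(4,3) p1@ESC p2@(4,4) p3@(4,2) p4@(4,4) -> at (4,4): 2 [p2,p4], cum=2
Step 5: p0@(4,4) p1@ESC p2@ESC p3@(4,3) p4@ESC -> at (4,4): 1 [p0], cum=3
Step 6: p0@ESC p1@ESC p2@ESC p3@(4,4) p4@ESC -> at (4,4): 1 [p3], cum=4
Step 7: p0@ESC p1@ESC p2@ESC p3@ESC p4@ESC -> at (4,4): 0 [-], cum=4
Total visits = 4

Answer: 4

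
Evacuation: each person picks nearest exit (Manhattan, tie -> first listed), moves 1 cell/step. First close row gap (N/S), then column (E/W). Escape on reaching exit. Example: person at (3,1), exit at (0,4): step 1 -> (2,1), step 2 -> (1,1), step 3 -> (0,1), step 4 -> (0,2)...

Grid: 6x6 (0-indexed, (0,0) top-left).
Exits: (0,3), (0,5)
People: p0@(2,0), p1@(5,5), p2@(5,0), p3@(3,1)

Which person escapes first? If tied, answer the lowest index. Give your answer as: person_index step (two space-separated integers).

Answer: 0 5

Derivation:
Step 1: p0:(2,0)->(1,0) | p1:(5,5)->(4,5) | p2:(5,0)->(4,0) | p3:(3,1)->(2,1)
Step 2: p0:(1,0)->(0,0) | p1:(4,5)->(3,5) | p2:(4,0)->(3,0) | p3:(2,1)->(1,1)
Step 3: p0:(0,0)->(0,1) | p1:(3,5)->(2,5) | p2:(3,0)->(2,0) | p3:(1,1)->(0,1)
Step 4: p0:(0,1)->(0,2) | p1:(2,5)->(1,5) | p2:(2,0)->(1,0) | p3:(0,1)->(0,2)
Step 5: p0:(0,2)->(0,3)->EXIT | p1:(1,5)->(0,5)->EXIT | p2:(1,0)->(0,0) | p3:(0,2)->(0,3)->EXIT
Step 6: p0:escaped | p1:escaped | p2:(0,0)->(0,1) | p3:escaped
Step 7: p0:escaped | p1:escaped | p2:(0,1)->(0,2) | p3:escaped
Step 8: p0:escaped | p1:escaped | p2:(0,2)->(0,3)->EXIT | p3:escaped
Exit steps: [5, 5, 8, 5]
First to escape: p0 at step 5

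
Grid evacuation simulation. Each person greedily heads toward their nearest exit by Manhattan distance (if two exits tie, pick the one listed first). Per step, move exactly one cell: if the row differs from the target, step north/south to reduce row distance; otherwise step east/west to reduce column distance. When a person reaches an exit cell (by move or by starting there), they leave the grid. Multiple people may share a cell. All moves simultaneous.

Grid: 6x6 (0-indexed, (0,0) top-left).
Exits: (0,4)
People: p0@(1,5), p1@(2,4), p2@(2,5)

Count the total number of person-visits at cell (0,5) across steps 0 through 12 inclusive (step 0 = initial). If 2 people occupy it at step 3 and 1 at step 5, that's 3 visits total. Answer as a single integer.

Answer: 2

Derivation:
Step 0: p0@(1,5) p1@(2,4) p2@(2,5) -> at (0,5): 0 [-], cum=0
Step 1: p0@(0,5) p1@(1,4) p2@(1,5) -> at (0,5): 1 [p0], cum=1
Step 2: p0@ESC p1@ESC p2@(0,5) -> at (0,5): 1 [p2], cum=2
Step 3: p0@ESC p1@ESC p2@ESC -> at (0,5): 0 [-], cum=2
Total visits = 2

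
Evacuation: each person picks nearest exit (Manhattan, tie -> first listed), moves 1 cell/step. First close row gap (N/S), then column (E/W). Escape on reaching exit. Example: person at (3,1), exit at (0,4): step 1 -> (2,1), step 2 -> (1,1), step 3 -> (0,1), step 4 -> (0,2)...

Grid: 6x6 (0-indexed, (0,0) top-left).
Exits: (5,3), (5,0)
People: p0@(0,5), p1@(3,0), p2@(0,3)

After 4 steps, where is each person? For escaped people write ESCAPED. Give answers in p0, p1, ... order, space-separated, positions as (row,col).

Step 1: p0:(0,5)->(1,5) | p1:(3,0)->(4,0) | p2:(0,3)->(1,3)
Step 2: p0:(1,5)->(2,5) | p1:(4,0)->(5,0)->EXIT | p2:(1,3)->(2,3)
Step 3: p0:(2,5)->(3,5) | p1:escaped | p2:(2,3)->(3,3)
Step 4: p0:(3,5)->(4,5) | p1:escaped | p2:(3,3)->(4,3)

(4,5) ESCAPED (4,3)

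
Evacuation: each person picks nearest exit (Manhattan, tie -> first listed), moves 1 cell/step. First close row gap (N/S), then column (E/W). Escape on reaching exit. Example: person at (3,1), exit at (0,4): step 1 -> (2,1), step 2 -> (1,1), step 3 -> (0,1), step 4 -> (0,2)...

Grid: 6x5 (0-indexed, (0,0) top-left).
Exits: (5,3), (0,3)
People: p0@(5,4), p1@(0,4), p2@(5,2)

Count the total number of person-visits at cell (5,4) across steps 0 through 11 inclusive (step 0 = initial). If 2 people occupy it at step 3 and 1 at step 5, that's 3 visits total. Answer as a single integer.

Answer: 1

Derivation:
Step 0: p0@(5,4) p1@(0,4) p2@(5,2) -> at (5,4): 1 [p0], cum=1
Step 1: p0@ESC p1@ESC p2@ESC -> at (5,4): 0 [-], cum=1
Total visits = 1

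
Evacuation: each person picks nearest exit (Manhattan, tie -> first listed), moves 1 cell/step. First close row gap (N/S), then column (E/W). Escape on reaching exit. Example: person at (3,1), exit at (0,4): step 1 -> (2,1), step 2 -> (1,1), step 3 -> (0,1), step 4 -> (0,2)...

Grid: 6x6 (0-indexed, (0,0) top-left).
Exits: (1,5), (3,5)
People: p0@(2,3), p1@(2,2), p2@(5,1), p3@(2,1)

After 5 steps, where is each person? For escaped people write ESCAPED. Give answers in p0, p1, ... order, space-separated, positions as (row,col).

Step 1: p0:(2,3)->(1,3) | p1:(2,2)->(1,2) | p2:(5,1)->(4,1) | p3:(2,1)->(1,1)
Step 2: p0:(1,3)->(1,4) | p1:(1,2)->(1,3) | p2:(4,1)->(3,1) | p3:(1,1)->(1,2)
Step 3: p0:(1,4)->(1,5)->EXIT | p1:(1,3)->(1,4) | p2:(3,1)->(3,2) | p3:(1,2)->(1,3)
Step 4: p0:escaped | p1:(1,4)->(1,5)->EXIT | p2:(3,2)->(3,3) | p3:(1,3)->(1,4)
Step 5: p0:escaped | p1:escaped | p2:(3,3)->(3,4) | p3:(1,4)->(1,5)->EXIT

ESCAPED ESCAPED (3,4) ESCAPED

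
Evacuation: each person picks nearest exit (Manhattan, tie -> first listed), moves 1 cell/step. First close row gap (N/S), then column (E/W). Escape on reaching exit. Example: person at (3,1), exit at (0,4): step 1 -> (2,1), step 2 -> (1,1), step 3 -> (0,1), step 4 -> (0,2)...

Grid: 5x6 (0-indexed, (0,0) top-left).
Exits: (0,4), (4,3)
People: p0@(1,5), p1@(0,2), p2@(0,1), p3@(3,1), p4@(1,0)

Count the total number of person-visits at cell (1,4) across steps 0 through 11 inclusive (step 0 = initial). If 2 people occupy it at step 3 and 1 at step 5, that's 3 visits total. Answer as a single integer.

Answer: 0

Derivation:
Step 0: p0@(1,5) p1@(0,2) p2@(0,1) p3@(3,1) p4@(1,0) -> at (1,4): 0 [-], cum=0
Step 1: p0@(0,5) p1@(0,3) p2@(0,2) p3@(4,1) p4@(0,0) -> at (1,4): 0 [-], cum=0
Step 2: p0@ESC p1@ESC p2@(0,3) p3@(4,2) p4@(0,1) -> at (1,4): 0 [-], cum=0
Step 3: p0@ESC p1@ESC p2@ESC p3@ESC p4@(0,2) -> at (1,4): 0 [-], cum=0
Step 4: p0@ESC p1@ESC p2@ESC p3@ESC p4@(0,3) -> at (1,4): 0 [-], cum=0
Step 5: p0@ESC p1@ESC p2@ESC p3@ESC p4@ESC -> at (1,4): 0 [-], cum=0
Total visits = 0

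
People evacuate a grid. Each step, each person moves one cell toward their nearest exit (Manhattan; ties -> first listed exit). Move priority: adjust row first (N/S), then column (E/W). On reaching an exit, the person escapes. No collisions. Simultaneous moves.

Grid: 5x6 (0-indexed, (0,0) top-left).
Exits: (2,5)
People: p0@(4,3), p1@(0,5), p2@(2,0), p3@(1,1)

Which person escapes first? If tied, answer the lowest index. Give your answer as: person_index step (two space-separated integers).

Step 1: p0:(4,3)->(3,3) | p1:(0,5)->(1,5) | p2:(2,0)->(2,1) | p3:(1,1)->(2,1)
Step 2: p0:(3,3)->(2,3) | p1:(1,5)->(2,5)->EXIT | p2:(2,1)->(2,2) | p3:(2,1)->(2,2)
Step 3: p0:(2,3)->(2,4) | p1:escaped | p2:(2,2)->(2,3) | p3:(2,2)->(2,3)
Step 4: p0:(2,4)->(2,5)->EXIT | p1:escaped | p2:(2,3)->(2,4) | p3:(2,3)->(2,4)
Step 5: p0:escaped | p1:escaped | p2:(2,4)->(2,5)->EXIT | p3:(2,4)->(2,5)->EXIT
Exit steps: [4, 2, 5, 5]
First to escape: p1 at step 2

Answer: 1 2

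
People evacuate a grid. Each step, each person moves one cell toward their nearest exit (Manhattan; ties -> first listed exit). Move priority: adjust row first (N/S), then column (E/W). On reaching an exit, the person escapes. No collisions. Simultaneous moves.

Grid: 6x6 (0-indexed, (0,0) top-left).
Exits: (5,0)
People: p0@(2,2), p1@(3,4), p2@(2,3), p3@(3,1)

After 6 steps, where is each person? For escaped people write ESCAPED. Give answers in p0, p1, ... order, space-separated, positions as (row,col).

Step 1: p0:(2,2)->(3,2) | p1:(3,4)->(4,4) | p2:(2,3)->(3,3) | p3:(3,1)->(4,1)
Step 2: p0:(3,2)->(4,2) | p1:(4,4)->(5,4) | p2:(3,3)->(4,3) | p3:(4,1)->(5,1)
Step 3: p0:(4,2)->(5,2) | p1:(5,4)->(5,3) | p2:(4,3)->(5,3) | p3:(5,1)->(5,0)->EXIT
Step 4: p0:(5,2)->(5,1) | p1:(5,3)->(5,2) | p2:(5,3)->(5,2) | p3:escaped
Step 5: p0:(5,1)->(5,0)->EXIT | p1:(5,2)->(5,1) | p2:(5,2)->(5,1) | p3:escaped
Step 6: p0:escaped | p1:(5,1)->(5,0)->EXIT | p2:(5,1)->(5,0)->EXIT | p3:escaped

ESCAPED ESCAPED ESCAPED ESCAPED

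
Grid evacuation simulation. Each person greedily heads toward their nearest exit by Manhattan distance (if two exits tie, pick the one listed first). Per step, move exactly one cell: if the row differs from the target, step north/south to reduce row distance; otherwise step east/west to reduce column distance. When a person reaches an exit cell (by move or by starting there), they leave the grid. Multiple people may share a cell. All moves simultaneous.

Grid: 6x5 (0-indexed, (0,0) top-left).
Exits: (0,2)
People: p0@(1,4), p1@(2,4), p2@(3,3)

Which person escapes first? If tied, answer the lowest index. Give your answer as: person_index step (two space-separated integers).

Step 1: p0:(1,4)->(0,4) | p1:(2,4)->(1,4) | p2:(3,3)->(2,3)
Step 2: p0:(0,4)->(0,3) | p1:(1,4)->(0,4) | p2:(2,3)->(1,3)
Step 3: p0:(0,3)->(0,2)->EXIT | p1:(0,4)->(0,3) | p2:(1,3)->(0,3)
Step 4: p0:escaped | p1:(0,3)->(0,2)->EXIT | p2:(0,3)->(0,2)->EXIT
Exit steps: [3, 4, 4]
First to escape: p0 at step 3

Answer: 0 3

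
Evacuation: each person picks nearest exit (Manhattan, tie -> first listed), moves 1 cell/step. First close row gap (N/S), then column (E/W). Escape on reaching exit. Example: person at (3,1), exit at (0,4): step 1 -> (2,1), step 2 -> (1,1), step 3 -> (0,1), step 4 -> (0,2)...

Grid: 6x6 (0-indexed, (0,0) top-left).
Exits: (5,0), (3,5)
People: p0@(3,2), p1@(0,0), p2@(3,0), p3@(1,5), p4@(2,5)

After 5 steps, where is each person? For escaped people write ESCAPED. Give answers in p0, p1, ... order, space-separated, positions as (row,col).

Step 1: p0:(3,2)->(3,3) | p1:(0,0)->(1,0) | p2:(3,0)->(4,0) | p3:(1,5)->(2,5) | p4:(2,5)->(3,5)->EXIT
Step 2: p0:(3,3)->(3,4) | p1:(1,0)->(2,0) | p2:(4,0)->(5,0)->EXIT | p3:(2,5)->(3,5)->EXIT | p4:escaped
Step 3: p0:(3,4)->(3,5)->EXIT | p1:(2,0)->(3,0) | p2:escaped | p3:escaped | p4:escaped
Step 4: p0:escaped | p1:(3,0)->(4,0) | p2:escaped | p3:escaped | p4:escaped
Step 5: p0:escaped | p1:(4,0)->(5,0)->EXIT | p2:escaped | p3:escaped | p4:escaped

ESCAPED ESCAPED ESCAPED ESCAPED ESCAPED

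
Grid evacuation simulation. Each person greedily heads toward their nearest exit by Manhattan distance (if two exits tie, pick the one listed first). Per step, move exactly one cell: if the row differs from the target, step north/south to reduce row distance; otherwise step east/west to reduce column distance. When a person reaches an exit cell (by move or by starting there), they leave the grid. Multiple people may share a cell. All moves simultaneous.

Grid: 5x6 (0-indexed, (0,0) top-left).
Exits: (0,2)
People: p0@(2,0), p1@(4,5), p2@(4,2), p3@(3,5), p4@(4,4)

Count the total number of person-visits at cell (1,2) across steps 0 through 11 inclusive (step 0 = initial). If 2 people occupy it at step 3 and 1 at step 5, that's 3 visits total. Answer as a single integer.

Step 0: p0@(2,0) p1@(4,5) p2@(4,2) p3@(3,5) p4@(4,4) -> at (1,2): 0 [-], cum=0
Step 1: p0@(1,0) p1@(3,5) p2@(3,2) p3@(2,5) p4@(3,4) -> at (1,2): 0 [-], cum=0
Step 2: p0@(0,0) p1@(2,5) p2@(2,2) p3@(1,5) p4@(2,4) -> at (1,2): 0 [-], cum=0
Step 3: p0@(0,1) p1@(1,5) p2@(1,2) p3@(0,5) p4@(1,4) -> at (1,2): 1 [p2], cum=1
Step 4: p0@ESC p1@(0,5) p2@ESC p3@(0,4) p4@(0,4) -> at (1,2): 0 [-], cum=1
Step 5: p0@ESC p1@(0,4) p2@ESC p3@(0,3) p4@(0,3) -> at (1,2): 0 [-], cum=1
Step 6: p0@ESC p1@(0,3) p2@ESC p3@ESC p4@ESC -> at (1,2): 0 [-], cum=1
Step 7: p0@ESC p1@ESC p2@ESC p3@ESC p4@ESC -> at (1,2): 0 [-], cum=1
Total visits = 1

Answer: 1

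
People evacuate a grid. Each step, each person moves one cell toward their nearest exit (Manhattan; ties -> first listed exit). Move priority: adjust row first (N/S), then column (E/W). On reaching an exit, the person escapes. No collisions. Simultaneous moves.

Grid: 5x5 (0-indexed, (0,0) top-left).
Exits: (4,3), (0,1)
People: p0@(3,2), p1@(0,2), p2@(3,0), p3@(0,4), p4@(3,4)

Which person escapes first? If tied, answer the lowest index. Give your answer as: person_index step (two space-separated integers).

Answer: 1 1

Derivation:
Step 1: p0:(3,2)->(4,2) | p1:(0,2)->(0,1)->EXIT | p2:(3,0)->(4,0) | p3:(0,4)->(0,3) | p4:(3,4)->(4,4)
Step 2: p0:(4,2)->(4,3)->EXIT | p1:escaped | p2:(4,0)->(4,1) | p3:(0,3)->(0,2) | p4:(4,4)->(4,3)->EXIT
Step 3: p0:escaped | p1:escaped | p2:(4,1)->(4,2) | p3:(0,2)->(0,1)->EXIT | p4:escaped
Step 4: p0:escaped | p1:escaped | p2:(4,2)->(4,3)->EXIT | p3:escaped | p4:escaped
Exit steps: [2, 1, 4, 3, 2]
First to escape: p1 at step 1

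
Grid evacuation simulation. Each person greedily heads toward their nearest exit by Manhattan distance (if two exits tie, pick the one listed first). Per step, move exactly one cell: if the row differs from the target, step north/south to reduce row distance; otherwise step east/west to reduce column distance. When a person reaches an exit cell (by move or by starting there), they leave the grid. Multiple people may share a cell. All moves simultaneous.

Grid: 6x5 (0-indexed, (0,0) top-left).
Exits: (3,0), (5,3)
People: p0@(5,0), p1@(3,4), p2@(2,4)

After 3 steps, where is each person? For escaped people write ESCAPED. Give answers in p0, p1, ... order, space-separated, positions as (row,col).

Step 1: p0:(5,0)->(4,0) | p1:(3,4)->(4,4) | p2:(2,4)->(3,4)
Step 2: p0:(4,0)->(3,0)->EXIT | p1:(4,4)->(5,4) | p2:(3,4)->(4,4)
Step 3: p0:escaped | p1:(5,4)->(5,3)->EXIT | p2:(4,4)->(5,4)

ESCAPED ESCAPED (5,4)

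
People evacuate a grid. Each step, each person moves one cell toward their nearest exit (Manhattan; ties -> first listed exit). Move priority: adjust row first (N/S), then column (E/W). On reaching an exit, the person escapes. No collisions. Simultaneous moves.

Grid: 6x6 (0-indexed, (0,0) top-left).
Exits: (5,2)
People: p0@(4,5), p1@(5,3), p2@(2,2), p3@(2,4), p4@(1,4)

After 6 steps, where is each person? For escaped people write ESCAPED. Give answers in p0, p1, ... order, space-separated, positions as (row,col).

Step 1: p0:(4,5)->(5,5) | p1:(5,3)->(5,2)->EXIT | p2:(2,2)->(3,2) | p3:(2,4)->(3,4) | p4:(1,4)->(2,4)
Step 2: p0:(5,5)->(5,4) | p1:escaped | p2:(3,2)->(4,2) | p3:(3,4)->(4,4) | p4:(2,4)->(3,4)
Step 3: p0:(5,4)->(5,3) | p1:escaped | p2:(4,2)->(5,2)->EXIT | p3:(4,4)->(5,4) | p4:(3,4)->(4,4)
Step 4: p0:(5,3)->(5,2)->EXIT | p1:escaped | p2:escaped | p3:(5,4)->(5,3) | p4:(4,4)->(5,4)
Step 5: p0:escaped | p1:escaped | p2:escaped | p3:(5,3)->(5,2)->EXIT | p4:(5,4)->(5,3)
Step 6: p0:escaped | p1:escaped | p2:escaped | p3:escaped | p4:(5,3)->(5,2)->EXIT

ESCAPED ESCAPED ESCAPED ESCAPED ESCAPED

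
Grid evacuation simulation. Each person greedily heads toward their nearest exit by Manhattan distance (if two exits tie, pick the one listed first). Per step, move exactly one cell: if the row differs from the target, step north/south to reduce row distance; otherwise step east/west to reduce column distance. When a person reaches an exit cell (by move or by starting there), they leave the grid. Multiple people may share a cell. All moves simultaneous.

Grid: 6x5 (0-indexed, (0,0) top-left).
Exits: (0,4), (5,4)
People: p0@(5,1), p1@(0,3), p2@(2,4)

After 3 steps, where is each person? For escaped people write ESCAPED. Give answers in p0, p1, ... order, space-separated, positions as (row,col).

Step 1: p0:(5,1)->(5,2) | p1:(0,3)->(0,4)->EXIT | p2:(2,4)->(1,4)
Step 2: p0:(5,2)->(5,3) | p1:escaped | p2:(1,4)->(0,4)->EXIT
Step 3: p0:(5,3)->(5,4)->EXIT | p1:escaped | p2:escaped

ESCAPED ESCAPED ESCAPED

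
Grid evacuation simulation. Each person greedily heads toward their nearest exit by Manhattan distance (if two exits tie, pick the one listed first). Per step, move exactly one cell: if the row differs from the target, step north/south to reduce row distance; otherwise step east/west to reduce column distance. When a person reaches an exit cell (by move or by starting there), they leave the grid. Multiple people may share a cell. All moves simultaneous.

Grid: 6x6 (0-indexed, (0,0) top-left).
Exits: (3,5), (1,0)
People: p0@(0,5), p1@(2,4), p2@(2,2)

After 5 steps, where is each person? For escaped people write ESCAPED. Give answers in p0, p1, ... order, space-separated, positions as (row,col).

Step 1: p0:(0,5)->(1,5) | p1:(2,4)->(3,4) | p2:(2,2)->(1,2)
Step 2: p0:(1,5)->(2,5) | p1:(3,4)->(3,5)->EXIT | p2:(1,2)->(1,1)
Step 3: p0:(2,5)->(3,5)->EXIT | p1:escaped | p2:(1,1)->(1,0)->EXIT

ESCAPED ESCAPED ESCAPED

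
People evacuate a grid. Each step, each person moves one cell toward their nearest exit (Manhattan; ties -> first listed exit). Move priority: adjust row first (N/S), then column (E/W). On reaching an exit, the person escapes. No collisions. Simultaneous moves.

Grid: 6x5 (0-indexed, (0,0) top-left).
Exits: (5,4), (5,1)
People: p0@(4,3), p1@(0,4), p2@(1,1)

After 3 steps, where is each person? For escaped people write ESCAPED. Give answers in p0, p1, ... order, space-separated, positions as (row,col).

Step 1: p0:(4,3)->(5,3) | p1:(0,4)->(1,4) | p2:(1,1)->(2,1)
Step 2: p0:(5,3)->(5,4)->EXIT | p1:(1,4)->(2,4) | p2:(2,1)->(3,1)
Step 3: p0:escaped | p1:(2,4)->(3,4) | p2:(3,1)->(4,1)

ESCAPED (3,4) (4,1)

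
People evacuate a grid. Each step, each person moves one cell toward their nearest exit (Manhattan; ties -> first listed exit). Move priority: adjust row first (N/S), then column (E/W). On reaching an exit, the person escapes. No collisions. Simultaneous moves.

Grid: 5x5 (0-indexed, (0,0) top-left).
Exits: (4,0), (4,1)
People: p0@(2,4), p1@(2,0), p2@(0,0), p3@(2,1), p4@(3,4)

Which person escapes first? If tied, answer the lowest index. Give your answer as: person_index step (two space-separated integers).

Step 1: p0:(2,4)->(3,4) | p1:(2,0)->(3,0) | p2:(0,0)->(1,0) | p3:(2,1)->(3,1) | p4:(3,4)->(4,4)
Step 2: p0:(3,4)->(4,4) | p1:(3,0)->(4,0)->EXIT | p2:(1,0)->(2,0) | p3:(3,1)->(4,1)->EXIT | p4:(4,4)->(4,3)
Step 3: p0:(4,4)->(4,3) | p1:escaped | p2:(2,0)->(3,0) | p3:escaped | p4:(4,3)->(4,2)
Step 4: p0:(4,3)->(4,2) | p1:escaped | p2:(3,0)->(4,0)->EXIT | p3:escaped | p4:(4,2)->(4,1)->EXIT
Step 5: p0:(4,2)->(4,1)->EXIT | p1:escaped | p2:escaped | p3:escaped | p4:escaped
Exit steps: [5, 2, 4, 2, 4]
First to escape: p1 at step 2

Answer: 1 2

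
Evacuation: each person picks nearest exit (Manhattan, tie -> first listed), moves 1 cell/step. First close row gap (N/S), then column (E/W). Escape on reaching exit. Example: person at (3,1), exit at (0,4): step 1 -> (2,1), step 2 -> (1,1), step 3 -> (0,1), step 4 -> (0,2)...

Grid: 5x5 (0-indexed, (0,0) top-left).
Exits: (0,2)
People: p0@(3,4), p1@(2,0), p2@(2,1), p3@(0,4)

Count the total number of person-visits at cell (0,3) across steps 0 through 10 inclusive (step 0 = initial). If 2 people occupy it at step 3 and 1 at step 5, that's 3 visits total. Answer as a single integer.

Answer: 2

Derivation:
Step 0: p0@(3,4) p1@(2,0) p2@(2,1) p3@(0,4) -> at (0,3): 0 [-], cum=0
Step 1: p0@(2,4) p1@(1,0) p2@(1,1) p3@(0,3) -> at (0,3): 1 [p3], cum=1
Step 2: p0@(1,4) p1@(0,0) p2@(0,1) p3@ESC -> at (0,3): 0 [-], cum=1
Step 3: p0@(0,4) p1@(0,1) p2@ESC p3@ESC -> at (0,3): 0 [-], cum=1
Step 4: p0@(0,3) p1@ESC p2@ESC p3@ESC -> at (0,3): 1 [p0], cum=2
Step 5: p0@ESC p1@ESC p2@ESC p3@ESC -> at (0,3): 0 [-], cum=2
Total visits = 2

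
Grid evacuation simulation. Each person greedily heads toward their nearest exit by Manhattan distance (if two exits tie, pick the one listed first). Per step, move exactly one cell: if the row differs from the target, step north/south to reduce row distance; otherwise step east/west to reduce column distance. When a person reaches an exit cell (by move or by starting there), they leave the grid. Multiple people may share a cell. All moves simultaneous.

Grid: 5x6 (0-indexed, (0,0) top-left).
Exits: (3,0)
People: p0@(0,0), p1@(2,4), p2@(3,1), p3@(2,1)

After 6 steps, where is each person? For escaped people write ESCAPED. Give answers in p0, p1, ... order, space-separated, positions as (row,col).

Step 1: p0:(0,0)->(1,0) | p1:(2,4)->(3,4) | p2:(3,1)->(3,0)->EXIT | p3:(2,1)->(3,1)
Step 2: p0:(1,0)->(2,0) | p1:(3,4)->(3,3) | p2:escaped | p3:(3,1)->(3,0)->EXIT
Step 3: p0:(2,0)->(3,0)->EXIT | p1:(3,3)->(3,2) | p2:escaped | p3:escaped
Step 4: p0:escaped | p1:(3,2)->(3,1) | p2:escaped | p3:escaped
Step 5: p0:escaped | p1:(3,1)->(3,0)->EXIT | p2:escaped | p3:escaped

ESCAPED ESCAPED ESCAPED ESCAPED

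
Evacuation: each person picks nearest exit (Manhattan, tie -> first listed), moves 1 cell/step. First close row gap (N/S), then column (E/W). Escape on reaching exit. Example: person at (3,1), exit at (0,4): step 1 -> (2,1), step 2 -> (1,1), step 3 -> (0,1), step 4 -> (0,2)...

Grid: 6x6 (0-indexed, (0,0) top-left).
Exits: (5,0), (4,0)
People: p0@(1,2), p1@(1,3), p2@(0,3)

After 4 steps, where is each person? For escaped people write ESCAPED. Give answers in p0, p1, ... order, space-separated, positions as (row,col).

Step 1: p0:(1,2)->(2,2) | p1:(1,3)->(2,3) | p2:(0,3)->(1,3)
Step 2: p0:(2,2)->(3,2) | p1:(2,3)->(3,3) | p2:(1,3)->(2,3)
Step 3: p0:(3,2)->(4,2) | p1:(3,3)->(4,3) | p2:(2,3)->(3,3)
Step 4: p0:(4,2)->(4,1) | p1:(4,3)->(4,2) | p2:(3,3)->(4,3)

(4,1) (4,2) (4,3)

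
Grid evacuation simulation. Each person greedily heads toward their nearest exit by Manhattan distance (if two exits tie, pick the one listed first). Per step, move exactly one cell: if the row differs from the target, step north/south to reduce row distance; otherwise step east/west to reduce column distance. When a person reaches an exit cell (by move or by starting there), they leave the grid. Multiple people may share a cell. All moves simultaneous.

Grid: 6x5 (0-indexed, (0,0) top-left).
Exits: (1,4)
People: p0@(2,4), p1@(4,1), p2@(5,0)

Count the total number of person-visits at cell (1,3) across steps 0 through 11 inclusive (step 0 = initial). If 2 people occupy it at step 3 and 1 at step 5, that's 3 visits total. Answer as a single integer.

Step 0: p0@(2,4) p1@(4,1) p2@(5,0) -> at (1,3): 0 [-], cum=0
Step 1: p0@ESC p1@(3,1) p2@(4,0) -> at (1,3): 0 [-], cum=0
Step 2: p0@ESC p1@(2,1) p2@(3,0) -> at (1,3): 0 [-], cum=0
Step 3: p0@ESC p1@(1,1) p2@(2,0) -> at (1,3): 0 [-], cum=0
Step 4: p0@ESC p1@(1,2) p2@(1,0) -> at (1,3): 0 [-], cum=0
Step 5: p0@ESC p1@(1,3) p2@(1,1) -> at (1,3): 1 [p1], cum=1
Step 6: p0@ESC p1@ESC p2@(1,2) -> at (1,3): 0 [-], cum=1
Step 7: p0@ESC p1@ESC p2@(1,3) -> at (1,3): 1 [p2], cum=2
Step 8: p0@ESC p1@ESC p2@ESC -> at (1,3): 0 [-], cum=2
Total visits = 2

Answer: 2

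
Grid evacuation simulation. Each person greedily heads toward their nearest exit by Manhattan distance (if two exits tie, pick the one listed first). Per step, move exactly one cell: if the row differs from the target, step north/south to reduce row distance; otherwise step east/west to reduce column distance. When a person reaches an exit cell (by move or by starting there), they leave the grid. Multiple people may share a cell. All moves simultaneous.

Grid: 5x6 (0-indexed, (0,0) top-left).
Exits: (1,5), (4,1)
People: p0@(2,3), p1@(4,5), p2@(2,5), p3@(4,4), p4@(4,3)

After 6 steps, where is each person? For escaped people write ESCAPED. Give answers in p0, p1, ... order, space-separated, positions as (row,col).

Step 1: p0:(2,3)->(1,3) | p1:(4,5)->(3,5) | p2:(2,5)->(1,5)->EXIT | p3:(4,4)->(4,3) | p4:(4,3)->(4,2)
Step 2: p0:(1,3)->(1,4) | p1:(3,5)->(2,5) | p2:escaped | p3:(4,3)->(4,2) | p4:(4,2)->(4,1)->EXIT
Step 3: p0:(1,4)->(1,5)->EXIT | p1:(2,5)->(1,5)->EXIT | p2:escaped | p3:(4,2)->(4,1)->EXIT | p4:escaped

ESCAPED ESCAPED ESCAPED ESCAPED ESCAPED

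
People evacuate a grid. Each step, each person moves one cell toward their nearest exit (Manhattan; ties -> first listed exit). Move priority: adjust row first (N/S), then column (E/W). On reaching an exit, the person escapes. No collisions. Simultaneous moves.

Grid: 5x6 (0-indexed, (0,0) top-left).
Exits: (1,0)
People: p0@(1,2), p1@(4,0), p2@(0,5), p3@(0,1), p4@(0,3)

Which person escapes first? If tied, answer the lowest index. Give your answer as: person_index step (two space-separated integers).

Step 1: p0:(1,2)->(1,1) | p1:(4,0)->(3,0) | p2:(0,5)->(1,5) | p3:(0,1)->(1,1) | p4:(0,3)->(1,3)
Step 2: p0:(1,1)->(1,0)->EXIT | p1:(3,0)->(2,0) | p2:(1,5)->(1,4) | p3:(1,1)->(1,0)->EXIT | p4:(1,3)->(1,2)
Step 3: p0:escaped | p1:(2,0)->(1,0)->EXIT | p2:(1,4)->(1,3) | p3:escaped | p4:(1,2)->(1,1)
Step 4: p0:escaped | p1:escaped | p2:(1,3)->(1,2) | p3:escaped | p4:(1,1)->(1,0)->EXIT
Step 5: p0:escaped | p1:escaped | p2:(1,2)->(1,1) | p3:escaped | p4:escaped
Step 6: p0:escaped | p1:escaped | p2:(1,1)->(1,0)->EXIT | p3:escaped | p4:escaped
Exit steps: [2, 3, 6, 2, 4]
First to escape: p0 at step 2

Answer: 0 2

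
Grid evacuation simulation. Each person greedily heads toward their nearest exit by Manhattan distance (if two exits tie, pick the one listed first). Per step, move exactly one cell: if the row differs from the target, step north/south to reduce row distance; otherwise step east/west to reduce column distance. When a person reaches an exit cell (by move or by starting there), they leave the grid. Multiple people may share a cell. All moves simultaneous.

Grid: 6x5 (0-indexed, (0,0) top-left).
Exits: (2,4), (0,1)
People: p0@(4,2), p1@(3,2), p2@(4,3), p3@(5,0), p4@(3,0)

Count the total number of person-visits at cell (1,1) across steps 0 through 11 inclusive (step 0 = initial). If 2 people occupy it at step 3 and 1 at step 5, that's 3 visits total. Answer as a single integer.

Answer: 0

Derivation:
Step 0: p0@(4,2) p1@(3,2) p2@(4,3) p3@(5,0) p4@(3,0) -> at (1,1): 0 [-], cum=0
Step 1: p0@(3,2) p1@(2,2) p2@(3,3) p3@(4,0) p4@(2,0) -> at (1,1): 0 [-], cum=0
Step 2: p0@(2,2) p1@(2,3) p2@(2,3) p3@(3,0) p4@(1,0) -> at (1,1): 0 [-], cum=0
Step 3: p0@(2,3) p1@ESC p2@ESC p3@(2,0) p4@(0,0) -> at (1,1): 0 [-], cum=0
Step 4: p0@ESC p1@ESC p2@ESC p3@(1,0) p4@ESC -> at (1,1): 0 [-], cum=0
Step 5: p0@ESC p1@ESC p2@ESC p3@(0,0) p4@ESC -> at (1,1): 0 [-], cum=0
Step 6: p0@ESC p1@ESC p2@ESC p3@ESC p4@ESC -> at (1,1): 0 [-], cum=0
Total visits = 0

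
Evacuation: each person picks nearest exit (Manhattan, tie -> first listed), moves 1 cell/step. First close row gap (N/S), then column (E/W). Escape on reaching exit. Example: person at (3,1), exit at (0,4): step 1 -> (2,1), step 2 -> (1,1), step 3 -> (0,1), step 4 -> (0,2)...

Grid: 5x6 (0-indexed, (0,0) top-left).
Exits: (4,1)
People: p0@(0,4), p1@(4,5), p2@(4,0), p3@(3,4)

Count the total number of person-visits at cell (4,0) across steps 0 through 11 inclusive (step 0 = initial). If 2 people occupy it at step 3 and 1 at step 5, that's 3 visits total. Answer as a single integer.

Step 0: p0@(0,4) p1@(4,5) p2@(4,0) p3@(3,4) -> at (4,0): 1 [p2], cum=1
Step 1: p0@(1,4) p1@(4,4) p2@ESC p3@(4,4) -> at (4,0): 0 [-], cum=1
Step 2: p0@(2,4) p1@(4,3) p2@ESC p3@(4,3) -> at (4,0): 0 [-], cum=1
Step 3: p0@(3,4) p1@(4,2) p2@ESC p3@(4,2) -> at (4,0): 0 [-], cum=1
Step 4: p0@(4,4) p1@ESC p2@ESC p3@ESC -> at (4,0): 0 [-], cum=1
Step 5: p0@(4,3) p1@ESC p2@ESC p3@ESC -> at (4,0): 0 [-], cum=1
Step 6: p0@(4,2) p1@ESC p2@ESC p3@ESC -> at (4,0): 0 [-], cum=1
Step 7: p0@ESC p1@ESC p2@ESC p3@ESC -> at (4,0): 0 [-], cum=1
Total visits = 1

Answer: 1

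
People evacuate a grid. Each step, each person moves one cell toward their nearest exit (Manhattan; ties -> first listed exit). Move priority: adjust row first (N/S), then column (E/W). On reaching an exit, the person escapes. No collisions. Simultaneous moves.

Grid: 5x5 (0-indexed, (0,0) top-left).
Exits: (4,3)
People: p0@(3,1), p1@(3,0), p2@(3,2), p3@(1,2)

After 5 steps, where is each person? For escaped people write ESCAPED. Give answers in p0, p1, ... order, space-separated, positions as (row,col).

Step 1: p0:(3,1)->(4,1) | p1:(3,0)->(4,0) | p2:(3,2)->(4,2) | p3:(1,2)->(2,2)
Step 2: p0:(4,1)->(4,2) | p1:(4,0)->(4,1) | p2:(4,2)->(4,3)->EXIT | p3:(2,2)->(3,2)
Step 3: p0:(4,2)->(4,3)->EXIT | p1:(4,1)->(4,2) | p2:escaped | p3:(3,2)->(4,2)
Step 4: p0:escaped | p1:(4,2)->(4,3)->EXIT | p2:escaped | p3:(4,2)->(4,3)->EXIT

ESCAPED ESCAPED ESCAPED ESCAPED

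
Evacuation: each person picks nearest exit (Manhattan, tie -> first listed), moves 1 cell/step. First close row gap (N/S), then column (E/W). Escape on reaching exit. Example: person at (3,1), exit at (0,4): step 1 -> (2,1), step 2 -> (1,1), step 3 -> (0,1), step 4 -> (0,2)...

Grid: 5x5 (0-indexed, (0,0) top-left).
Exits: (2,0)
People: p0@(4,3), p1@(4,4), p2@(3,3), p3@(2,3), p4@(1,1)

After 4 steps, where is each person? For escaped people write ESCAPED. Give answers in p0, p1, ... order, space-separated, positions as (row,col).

Step 1: p0:(4,3)->(3,3) | p1:(4,4)->(3,4) | p2:(3,3)->(2,3) | p3:(2,3)->(2,2) | p4:(1,1)->(2,1)
Step 2: p0:(3,3)->(2,3) | p1:(3,4)->(2,4) | p2:(2,3)->(2,2) | p3:(2,2)->(2,1) | p4:(2,1)->(2,0)->EXIT
Step 3: p0:(2,3)->(2,2) | p1:(2,4)->(2,3) | p2:(2,2)->(2,1) | p3:(2,1)->(2,0)->EXIT | p4:escaped
Step 4: p0:(2,2)->(2,1) | p1:(2,3)->(2,2) | p2:(2,1)->(2,0)->EXIT | p3:escaped | p4:escaped

(2,1) (2,2) ESCAPED ESCAPED ESCAPED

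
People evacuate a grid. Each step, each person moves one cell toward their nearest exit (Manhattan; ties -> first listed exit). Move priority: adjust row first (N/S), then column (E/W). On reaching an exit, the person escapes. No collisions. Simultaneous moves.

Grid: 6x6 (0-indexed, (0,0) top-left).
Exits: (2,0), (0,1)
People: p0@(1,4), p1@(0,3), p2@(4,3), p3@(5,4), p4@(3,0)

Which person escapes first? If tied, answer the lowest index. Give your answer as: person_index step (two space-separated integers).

Answer: 4 1

Derivation:
Step 1: p0:(1,4)->(0,4) | p1:(0,3)->(0,2) | p2:(4,3)->(3,3) | p3:(5,4)->(4,4) | p4:(3,0)->(2,0)->EXIT
Step 2: p0:(0,4)->(0,3) | p1:(0,2)->(0,1)->EXIT | p2:(3,3)->(2,3) | p3:(4,4)->(3,4) | p4:escaped
Step 3: p0:(0,3)->(0,2) | p1:escaped | p2:(2,3)->(2,2) | p3:(3,4)->(2,4) | p4:escaped
Step 4: p0:(0,2)->(0,1)->EXIT | p1:escaped | p2:(2,2)->(2,1) | p3:(2,4)->(2,3) | p4:escaped
Step 5: p0:escaped | p1:escaped | p2:(2,1)->(2,0)->EXIT | p3:(2,3)->(2,2) | p4:escaped
Step 6: p0:escaped | p1:escaped | p2:escaped | p3:(2,2)->(2,1) | p4:escaped
Step 7: p0:escaped | p1:escaped | p2:escaped | p3:(2,1)->(2,0)->EXIT | p4:escaped
Exit steps: [4, 2, 5, 7, 1]
First to escape: p4 at step 1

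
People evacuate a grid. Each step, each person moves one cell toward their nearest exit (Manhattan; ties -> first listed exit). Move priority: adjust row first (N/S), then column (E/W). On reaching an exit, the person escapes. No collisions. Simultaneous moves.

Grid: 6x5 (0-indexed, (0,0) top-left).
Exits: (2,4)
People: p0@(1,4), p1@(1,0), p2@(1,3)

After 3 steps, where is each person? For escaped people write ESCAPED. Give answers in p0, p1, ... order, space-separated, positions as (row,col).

Step 1: p0:(1,4)->(2,4)->EXIT | p1:(1,0)->(2,0) | p2:(1,3)->(2,3)
Step 2: p0:escaped | p1:(2,0)->(2,1) | p2:(2,3)->(2,4)->EXIT
Step 3: p0:escaped | p1:(2,1)->(2,2) | p2:escaped

ESCAPED (2,2) ESCAPED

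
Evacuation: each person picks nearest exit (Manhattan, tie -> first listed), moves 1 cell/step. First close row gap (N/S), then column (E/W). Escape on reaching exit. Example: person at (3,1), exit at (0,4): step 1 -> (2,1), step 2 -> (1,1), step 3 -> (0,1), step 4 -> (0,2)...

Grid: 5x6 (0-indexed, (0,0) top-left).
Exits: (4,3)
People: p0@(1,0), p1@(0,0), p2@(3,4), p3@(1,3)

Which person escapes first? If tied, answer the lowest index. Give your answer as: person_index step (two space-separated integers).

Step 1: p0:(1,0)->(2,0) | p1:(0,0)->(1,0) | p2:(3,4)->(4,4) | p3:(1,3)->(2,3)
Step 2: p0:(2,0)->(3,0) | p1:(1,0)->(2,0) | p2:(4,4)->(4,3)->EXIT | p3:(2,3)->(3,3)
Step 3: p0:(3,0)->(4,0) | p1:(2,0)->(3,0) | p2:escaped | p3:(3,3)->(4,3)->EXIT
Step 4: p0:(4,0)->(4,1) | p1:(3,0)->(4,0) | p2:escaped | p3:escaped
Step 5: p0:(4,1)->(4,2) | p1:(4,0)->(4,1) | p2:escaped | p3:escaped
Step 6: p0:(4,2)->(4,3)->EXIT | p1:(4,1)->(4,2) | p2:escaped | p3:escaped
Step 7: p0:escaped | p1:(4,2)->(4,3)->EXIT | p2:escaped | p3:escaped
Exit steps: [6, 7, 2, 3]
First to escape: p2 at step 2

Answer: 2 2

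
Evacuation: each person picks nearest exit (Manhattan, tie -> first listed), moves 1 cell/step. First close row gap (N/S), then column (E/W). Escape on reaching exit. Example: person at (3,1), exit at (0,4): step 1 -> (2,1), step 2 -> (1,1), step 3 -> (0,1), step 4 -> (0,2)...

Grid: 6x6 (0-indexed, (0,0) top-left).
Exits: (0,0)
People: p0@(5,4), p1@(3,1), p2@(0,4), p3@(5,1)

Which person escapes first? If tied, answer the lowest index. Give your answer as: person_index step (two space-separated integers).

Answer: 1 4

Derivation:
Step 1: p0:(5,4)->(4,4) | p1:(3,1)->(2,1) | p2:(0,4)->(0,3) | p3:(5,1)->(4,1)
Step 2: p0:(4,4)->(3,4) | p1:(2,1)->(1,1) | p2:(0,3)->(0,2) | p3:(4,1)->(3,1)
Step 3: p0:(3,4)->(2,4) | p1:(1,1)->(0,1) | p2:(0,2)->(0,1) | p3:(3,1)->(2,1)
Step 4: p0:(2,4)->(1,4) | p1:(0,1)->(0,0)->EXIT | p2:(0,1)->(0,0)->EXIT | p3:(2,1)->(1,1)
Step 5: p0:(1,4)->(0,4) | p1:escaped | p2:escaped | p3:(1,1)->(0,1)
Step 6: p0:(0,4)->(0,3) | p1:escaped | p2:escaped | p3:(0,1)->(0,0)->EXIT
Step 7: p0:(0,3)->(0,2) | p1:escaped | p2:escaped | p3:escaped
Step 8: p0:(0,2)->(0,1) | p1:escaped | p2:escaped | p3:escaped
Step 9: p0:(0,1)->(0,0)->EXIT | p1:escaped | p2:escaped | p3:escaped
Exit steps: [9, 4, 4, 6]
First to escape: p1 at step 4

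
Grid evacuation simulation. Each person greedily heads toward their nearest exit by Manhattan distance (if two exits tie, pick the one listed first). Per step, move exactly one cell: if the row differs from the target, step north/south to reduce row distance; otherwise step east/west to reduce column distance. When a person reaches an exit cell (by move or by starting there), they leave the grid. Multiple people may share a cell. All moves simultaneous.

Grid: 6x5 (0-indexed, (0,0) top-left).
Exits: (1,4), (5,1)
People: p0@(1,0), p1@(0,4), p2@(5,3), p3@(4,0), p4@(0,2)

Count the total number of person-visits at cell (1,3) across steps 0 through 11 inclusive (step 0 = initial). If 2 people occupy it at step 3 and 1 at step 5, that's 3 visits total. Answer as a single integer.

Answer: 2

Derivation:
Step 0: p0@(1,0) p1@(0,4) p2@(5,3) p3@(4,0) p4@(0,2) -> at (1,3): 0 [-], cum=0
Step 1: p0@(1,1) p1@ESC p2@(5,2) p3@(5,0) p4@(1,2) -> at (1,3): 0 [-], cum=0
Step 2: p0@(1,2) p1@ESC p2@ESC p3@ESC p4@(1,3) -> at (1,3): 1 [p4], cum=1
Step 3: p0@(1,3) p1@ESC p2@ESC p3@ESC p4@ESC -> at (1,3): 1 [p0], cum=2
Step 4: p0@ESC p1@ESC p2@ESC p3@ESC p4@ESC -> at (1,3): 0 [-], cum=2
Total visits = 2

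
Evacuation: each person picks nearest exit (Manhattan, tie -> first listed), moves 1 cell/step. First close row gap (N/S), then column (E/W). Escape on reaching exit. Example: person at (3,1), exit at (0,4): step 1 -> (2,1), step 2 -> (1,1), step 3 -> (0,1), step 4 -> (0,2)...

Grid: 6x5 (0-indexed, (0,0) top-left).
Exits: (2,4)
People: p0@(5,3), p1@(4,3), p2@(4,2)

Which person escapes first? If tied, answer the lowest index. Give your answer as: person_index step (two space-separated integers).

Answer: 1 3

Derivation:
Step 1: p0:(5,3)->(4,3) | p1:(4,3)->(3,3) | p2:(4,2)->(3,2)
Step 2: p0:(4,3)->(3,3) | p1:(3,3)->(2,3) | p2:(3,2)->(2,2)
Step 3: p0:(3,3)->(2,3) | p1:(2,3)->(2,4)->EXIT | p2:(2,2)->(2,3)
Step 4: p0:(2,3)->(2,4)->EXIT | p1:escaped | p2:(2,3)->(2,4)->EXIT
Exit steps: [4, 3, 4]
First to escape: p1 at step 3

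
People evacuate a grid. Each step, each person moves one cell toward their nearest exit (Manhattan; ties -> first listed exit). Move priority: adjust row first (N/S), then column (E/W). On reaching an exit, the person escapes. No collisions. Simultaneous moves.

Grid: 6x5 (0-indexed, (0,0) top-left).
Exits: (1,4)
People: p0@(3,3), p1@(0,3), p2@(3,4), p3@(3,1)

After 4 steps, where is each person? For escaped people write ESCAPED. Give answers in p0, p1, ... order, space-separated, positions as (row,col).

Step 1: p0:(3,3)->(2,3) | p1:(0,3)->(1,3) | p2:(3,4)->(2,4) | p3:(3,1)->(2,1)
Step 2: p0:(2,3)->(1,3) | p1:(1,3)->(1,4)->EXIT | p2:(2,4)->(1,4)->EXIT | p3:(2,1)->(1,1)
Step 3: p0:(1,3)->(1,4)->EXIT | p1:escaped | p2:escaped | p3:(1,1)->(1,2)
Step 4: p0:escaped | p1:escaped | p2:escaped | p3:(1,2)->(1,3)

ESCAPED ESCAPED ESCAPED (1,3)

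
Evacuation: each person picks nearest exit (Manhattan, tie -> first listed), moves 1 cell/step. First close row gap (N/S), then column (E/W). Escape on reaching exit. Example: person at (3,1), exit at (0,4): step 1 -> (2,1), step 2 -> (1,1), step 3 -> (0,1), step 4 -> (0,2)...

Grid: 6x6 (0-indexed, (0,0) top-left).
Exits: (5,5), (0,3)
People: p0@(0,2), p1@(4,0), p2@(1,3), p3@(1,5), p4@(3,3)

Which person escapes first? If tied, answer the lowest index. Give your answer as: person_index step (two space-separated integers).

Answer: 0 1

Derivation:
Step 1: p0:(0,2)->(0,3)->EXIT | p1:(4,0)->(5,0) | p2:(1,3)->(0,3)->EXIT | p3:(1,5)->(0,5) | p4:(3,3)->(2,3)
Step 2: p0:escaped | p1:(5,0)->(5,1) | p2:escaped | p3:(0,5)->(0,4) | p4:(2,3)->(1,3)
Step 3: p0:escaped | p1:(5,1)->(5,2) | p2:escaped | p3:(0,4)->(0,3)->EXIT | p4:(1,3)->(0,3)->EXIT
Step 4: p0:escaped | p1:(5,2)->(5,3) | p2:escaped | p3:escaped | p4:escaped
Step 5: p0:escaped | p1:(5,3)->(5,4) | p2:escaped | p3:escaped | p4:escaped
Step 6: p0:escaped | p1:(5,4)->(5,5)->EXIT | p2:escaped | p3:escaped | p4:escaped
Exit steps: [1, 6, 1, 3, 3]
First to escape: p0 at step 1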